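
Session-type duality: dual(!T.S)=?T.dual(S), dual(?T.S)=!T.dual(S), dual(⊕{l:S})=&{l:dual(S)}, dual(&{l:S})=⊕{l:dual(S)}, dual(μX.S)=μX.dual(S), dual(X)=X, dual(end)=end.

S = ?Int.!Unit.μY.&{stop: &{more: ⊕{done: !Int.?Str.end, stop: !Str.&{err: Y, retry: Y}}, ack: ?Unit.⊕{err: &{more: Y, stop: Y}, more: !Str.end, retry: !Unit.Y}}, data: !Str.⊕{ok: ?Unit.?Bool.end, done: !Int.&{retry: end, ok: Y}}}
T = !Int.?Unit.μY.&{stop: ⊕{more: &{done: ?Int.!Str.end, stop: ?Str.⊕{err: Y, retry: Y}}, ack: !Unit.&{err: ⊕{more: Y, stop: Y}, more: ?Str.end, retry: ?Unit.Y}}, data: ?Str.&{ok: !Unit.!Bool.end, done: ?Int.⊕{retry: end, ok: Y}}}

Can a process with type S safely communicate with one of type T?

?Int | !Int  ✓
  !Unit | ?Unit  ✓
    μY | μY  ✓ (rec unchanged)
      &{stop,data} | &{stop,data}  ✗ choice polarity not flipped — not dual

NO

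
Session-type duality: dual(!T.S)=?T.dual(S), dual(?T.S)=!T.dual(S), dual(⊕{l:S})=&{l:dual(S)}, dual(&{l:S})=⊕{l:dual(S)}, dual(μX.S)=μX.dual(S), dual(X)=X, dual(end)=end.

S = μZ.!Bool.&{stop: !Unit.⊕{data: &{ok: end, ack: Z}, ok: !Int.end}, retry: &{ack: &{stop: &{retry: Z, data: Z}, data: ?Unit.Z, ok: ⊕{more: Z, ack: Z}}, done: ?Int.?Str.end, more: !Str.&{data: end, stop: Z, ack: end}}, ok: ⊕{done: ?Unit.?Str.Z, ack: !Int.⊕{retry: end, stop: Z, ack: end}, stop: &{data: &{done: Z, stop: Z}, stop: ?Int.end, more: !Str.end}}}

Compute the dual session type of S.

μZ ↦ μZ  (binder kept)
  !Bool ↦ ?Bool
    &{stop,retry,ok} ↦ ⊕{stop,retry,ok}  (offer→select)
      case stop:
        !Unit ↦ ?Unit
          ⊕{data,ok} ↦ &{data,ok}  (internal→external)
            case data:
              &{ok,ack} ↦ ⊕{ok,ack}  (offer→select)
                case ok:
                  end ↦ end
                case ack:
                  Z ↦ Z
            case ok:
              !Int ↦ ?Int
                end ↦ end
      case retry:
        &{ack,done,more} ↦ ⊕{ack,done,more}  (offer→select)
          case ack:
            &{stop,data,ok} ↦ ⊕{stop,data,ok}  (offer→select)
              case stop:
                &{retry,data} ↦ ⊕{retry,data}  (offer→select)
                  case retry:
                    Z ↦ Z
                  case data:
                    Z ↦ Z
              case data:
                ?Unit ↦ !Unit
                  Z ↦ Z
              case ok:
                ⊕{more,ack} ↦ &{more,ack}  (internal→external)
                  case more:
                    Z ↦ Z
                  case ack:
                    Z ↦ Z
          case done:
            ?Int ↦ !Int
              ?Str ↦ !Str
                end ↦ end
          case more:
            !Str ↦ ?Str
              &{data,stop,ack} ↦ ⊕{data,stop,ack}  (offer→select)
                case data:
                  end ↦ end
                case stop:
                  Z ↦ Z
                case ack:
                  end ↦ end
      case ok:
        ⊕{done,ack,stop} ↦ &{done,ack,stop}  (internal→external)
          case done:
            ?Unit ↦ !Unit
              ?Str ↦ !Str
                Z ↦ Z
          case ack:
            !Int ↦ ?Int
              ⊕{retry,stop,ack} ↦ &{retry,stop,ack}  (internal→external)
                case retry:
                  end ↦ end
                case stop:
                  Z ↦ Z
                case ack:
                  end ↦ end
          case stop:
            &{data,stop,more} ↦ ⊕{data,stop,more}  (offer→select)
              case data:
                &{done,stop} ↦ ⊕{done,stop}  (offer→select)
                  case done:
                    Z ↦ Z
                  case stop:
                    Z ↦ Z
              case stop:
                ?Int ↦ !Int
                  end ↦ end
              case more:
                !Str ↦ ?Str
                  end ↦ end

μZ.?Bool.⊕{stop: ?Unit.&{data: ⊕{ok: end, ack: Z}, ok: ?Int.end}, retry: ⊕{ack: ⊕{stop: ⊕{retry: Z, data: Z}, data: !Unit.Z, ok: &{more: Z, ack: Z}}, done: !Int.!Str.end, more: ?Str.⊕{data: end, stop: Z, ack: end}}, ok: &{done: !Unit.!Str.Z, ack: ?Int.&{retry: end, stop: Z, ack: end}, stop: ⊕{data: ⊕{done: Z, stop: Z}, stop: !Int.end, more: ?Str.end}}}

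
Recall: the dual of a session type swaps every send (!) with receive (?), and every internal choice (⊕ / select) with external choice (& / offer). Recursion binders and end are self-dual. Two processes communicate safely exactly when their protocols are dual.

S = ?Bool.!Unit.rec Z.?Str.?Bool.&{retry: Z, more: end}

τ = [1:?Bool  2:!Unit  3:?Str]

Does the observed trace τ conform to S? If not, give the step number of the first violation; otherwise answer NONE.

[1] ?Bool  ok  now at !Unit.rec Z.…
[2] !Unit  ok  now at rec Z.…
[3] ?Str  ok  now at ?Bool.&{retry: rec Z.…, more: end}
all 3 steps conform

NONE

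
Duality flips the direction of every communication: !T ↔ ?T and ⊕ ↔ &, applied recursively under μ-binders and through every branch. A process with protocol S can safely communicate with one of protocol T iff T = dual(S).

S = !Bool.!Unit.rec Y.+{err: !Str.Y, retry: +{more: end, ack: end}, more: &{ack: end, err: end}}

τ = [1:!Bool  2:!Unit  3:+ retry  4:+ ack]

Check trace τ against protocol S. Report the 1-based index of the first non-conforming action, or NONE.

NONE

step 1: !Bool  ✓  residual = !Unit.rec Y.…
step 2: !Unit  ✓  residual = rec Y.…
step 3: + retry  ✓  residual = +{more: end, ack: end}
step 4: + ack  ✓  residual = end
trace exhausted — no violation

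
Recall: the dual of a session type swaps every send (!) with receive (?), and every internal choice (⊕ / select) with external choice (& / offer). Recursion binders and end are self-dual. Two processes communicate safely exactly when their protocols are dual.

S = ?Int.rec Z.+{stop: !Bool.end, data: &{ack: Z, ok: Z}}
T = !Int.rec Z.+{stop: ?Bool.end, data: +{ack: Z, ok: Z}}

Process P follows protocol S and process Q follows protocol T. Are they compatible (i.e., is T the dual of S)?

NO

?Int | !Int  match
  rec Z | rec Z  match (μ self-dual)
    +{stop,data} | +{stop,data}  ✗ choice polarity not flipped — not dual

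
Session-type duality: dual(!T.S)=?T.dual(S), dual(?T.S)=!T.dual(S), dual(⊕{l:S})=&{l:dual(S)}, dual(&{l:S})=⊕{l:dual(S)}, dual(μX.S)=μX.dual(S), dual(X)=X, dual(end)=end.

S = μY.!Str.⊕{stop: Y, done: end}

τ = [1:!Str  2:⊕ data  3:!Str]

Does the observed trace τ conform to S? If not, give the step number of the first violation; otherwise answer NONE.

@1 !Str  ok  state: ⊕{stop: μY.…, done: end}
@2 got ⊕ data, protocol expects ⊕ stop or ⊕ done  ✗

2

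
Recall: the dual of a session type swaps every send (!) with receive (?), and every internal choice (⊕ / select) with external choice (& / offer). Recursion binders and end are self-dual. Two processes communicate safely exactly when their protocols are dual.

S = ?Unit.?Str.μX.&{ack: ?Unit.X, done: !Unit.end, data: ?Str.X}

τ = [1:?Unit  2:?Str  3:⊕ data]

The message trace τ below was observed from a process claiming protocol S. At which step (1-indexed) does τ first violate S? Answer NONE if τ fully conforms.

3

@1 ?Unit  ✓  cont: ?Str.μX.…
@2 ?Str  ✓  cont: μX.…
@3 got ⊕ data, protocol expects & ack or & done or & data  ✗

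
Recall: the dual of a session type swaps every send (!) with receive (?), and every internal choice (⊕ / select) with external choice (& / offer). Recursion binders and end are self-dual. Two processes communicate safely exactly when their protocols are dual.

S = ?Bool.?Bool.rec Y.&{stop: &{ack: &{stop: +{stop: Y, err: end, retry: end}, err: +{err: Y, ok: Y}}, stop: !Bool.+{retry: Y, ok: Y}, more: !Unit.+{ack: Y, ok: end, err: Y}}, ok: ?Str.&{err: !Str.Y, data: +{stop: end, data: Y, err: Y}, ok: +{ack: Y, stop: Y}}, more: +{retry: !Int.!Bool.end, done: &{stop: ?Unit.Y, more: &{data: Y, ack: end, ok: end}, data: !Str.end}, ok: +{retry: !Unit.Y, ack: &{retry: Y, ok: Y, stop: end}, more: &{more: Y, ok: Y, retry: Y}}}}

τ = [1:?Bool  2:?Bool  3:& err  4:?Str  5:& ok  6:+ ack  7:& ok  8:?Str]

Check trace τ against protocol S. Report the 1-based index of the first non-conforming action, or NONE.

3

step 1: ?Bool  ✓  cont: ?Bool.rec Y.…
step 2: ?Bool  ✓  cont: rec Y.…
step 3: got & err, protocol expects & stop or & ok or & more  ✗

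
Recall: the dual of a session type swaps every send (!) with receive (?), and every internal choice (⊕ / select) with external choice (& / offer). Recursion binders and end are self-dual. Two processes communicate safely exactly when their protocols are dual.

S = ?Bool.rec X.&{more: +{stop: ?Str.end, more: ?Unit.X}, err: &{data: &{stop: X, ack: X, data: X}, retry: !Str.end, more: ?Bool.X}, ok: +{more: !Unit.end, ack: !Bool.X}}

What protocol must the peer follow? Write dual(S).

!Bool.rec X.+{more: &{stop: !Str.end, more: !Unit.X}, err: +{data: +{stop: X, ack: X, data: X}, retry: ?Str.end, more: !Bool.X}, ok: &{more: ?Unit.end, ack: ?Bool.X}}

?Bool → !Bool
  rec X → rec X  (binder kept)
    &{more,err,ok} → +{more,err,ok}  (&→⊕)
      case more:
        +{stop,more} → &{stop,more}  (internal→external)
          case stop:
            ?Str → !Str
              end self-dual
          case more:
            ?Unit → !Unit
              X self-dual
      case err:
        &{data,retry,more} → +{data,retry,more}  (&→⊕)
          case data:
            &{stop,ack,data} → +{stop,ack,data}  (&→⊕)
              case stop:
                X self-dual
              case ack:
                X self-dual
              case data:
                X self-dual
          case retry:
            !Str → ?Str
              end self-dual
          case more:
            ?Bool → !Bool
              X self-dual
      case ok:
        +{more,ack} → &{more,ack}  (internal→external)
          case more:
            !Unit → ?Unit
              end self-dual
          case ack:
            !Bool → ?Bool
              X self-dual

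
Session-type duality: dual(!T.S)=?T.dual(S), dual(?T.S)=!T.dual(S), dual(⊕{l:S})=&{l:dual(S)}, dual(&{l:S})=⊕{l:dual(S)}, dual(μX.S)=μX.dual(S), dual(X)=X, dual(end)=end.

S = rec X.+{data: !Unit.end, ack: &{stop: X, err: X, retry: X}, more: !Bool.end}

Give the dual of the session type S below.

rec X.&{data: ?Unit.end, ack: +{stop: X, err: X, retry: X}, more: ?Bool.end}

rec X ↦ rec X  (binder kept)
  +{data,ack,more} ↦ &{data,ack,more}  (internal→external)
    [data]
      !Unit ↦ ?Unit
        end self-dual
    [ack]
      &{stop,err,retry} ↦ +{stop,err,retry}  (external→internal)
        [stop]
          X self-dual
        [err]
          X self-dual
        [retry]
          X self-dual
    [more]
      !Bool ↦ ?Bool
        end self-dual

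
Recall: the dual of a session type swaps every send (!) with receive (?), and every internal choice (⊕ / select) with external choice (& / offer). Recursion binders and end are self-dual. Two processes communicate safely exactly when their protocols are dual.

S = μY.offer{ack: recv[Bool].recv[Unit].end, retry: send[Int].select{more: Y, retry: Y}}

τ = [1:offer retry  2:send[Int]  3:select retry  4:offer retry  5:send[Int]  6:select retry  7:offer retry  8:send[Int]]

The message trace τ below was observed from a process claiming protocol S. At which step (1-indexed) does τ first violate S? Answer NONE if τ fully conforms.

NONE

[1] offer retry  ✓  state: send[Int].select{more: μY.…, retry: μY.…}
[2] send[Int]  ✓  state: select{more: μY.…, retry: μY.…}
[3] select retry  ✓  state: μY.…
[4] offer retry  ✓  state: send[Int].select{more: μY.…, retry: μY.…}
[5] send[Int]  ✓  state: select{more: μY.…, retry: μY.…}
[6] select retry  ✓  state: μY.…
[7] offer retry  ✓  state: send[Int].select{more: μY.…, retry: μY.…}
[8] send[Int]  ✓  state: select{more: μY.…, retry: μY.…}
τ conforms to S (length 8)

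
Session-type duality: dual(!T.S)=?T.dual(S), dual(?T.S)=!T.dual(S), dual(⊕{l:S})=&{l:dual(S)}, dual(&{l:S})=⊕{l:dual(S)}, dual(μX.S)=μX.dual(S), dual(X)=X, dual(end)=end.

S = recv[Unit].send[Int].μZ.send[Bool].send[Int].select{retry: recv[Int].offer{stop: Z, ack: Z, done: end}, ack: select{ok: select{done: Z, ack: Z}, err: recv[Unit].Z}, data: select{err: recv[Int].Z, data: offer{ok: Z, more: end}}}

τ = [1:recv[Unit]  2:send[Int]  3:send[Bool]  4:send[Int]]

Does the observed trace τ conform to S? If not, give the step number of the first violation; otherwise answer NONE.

NONE

@1 recv[Unit]  match  cont: send[Int].μZ.…
@2 send[Int]  match  cont: μZ.…
@3 send[Bool]  match  cont: send[Int].select{retry: recv[Int].offer{stop: μZ.…, ack: μZ.…, done: end}, ack: select{ok: select{done: μZ.…, ack: μZ.…}, err: recv[Unit].μZ.…}, data: select{err: recv[Int].μZ.…, data: offer{ok: μZ.…, more: end}}}
@4 send[Int]  match  cont: select{retry: recv[Int].offer{stop: μZ.…, ack: μZ.…, done: end}, ack: select{ok: select{done: μZ.…, ack: μZ.…}, err: recv[Unit].μZ.…}, data: select{err: recv[Int].μZ.…, data: offer{ok: μZ.…, more: end}}}
trace exhausted — no violation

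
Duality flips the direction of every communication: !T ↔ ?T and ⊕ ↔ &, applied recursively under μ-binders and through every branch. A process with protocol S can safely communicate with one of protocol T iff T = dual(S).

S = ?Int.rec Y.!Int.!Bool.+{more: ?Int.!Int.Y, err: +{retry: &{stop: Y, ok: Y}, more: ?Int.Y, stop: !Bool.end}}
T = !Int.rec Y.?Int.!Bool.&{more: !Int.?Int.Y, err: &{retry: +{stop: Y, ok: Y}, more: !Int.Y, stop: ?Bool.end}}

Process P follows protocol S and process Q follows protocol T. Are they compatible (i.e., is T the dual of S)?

?Int | !Int  match
  rec Y | rec Y  match (μ self-dual)
    !Int | ?Int  match
      !Bool | !Bool  ✗ same direction on both sides — not dual

NO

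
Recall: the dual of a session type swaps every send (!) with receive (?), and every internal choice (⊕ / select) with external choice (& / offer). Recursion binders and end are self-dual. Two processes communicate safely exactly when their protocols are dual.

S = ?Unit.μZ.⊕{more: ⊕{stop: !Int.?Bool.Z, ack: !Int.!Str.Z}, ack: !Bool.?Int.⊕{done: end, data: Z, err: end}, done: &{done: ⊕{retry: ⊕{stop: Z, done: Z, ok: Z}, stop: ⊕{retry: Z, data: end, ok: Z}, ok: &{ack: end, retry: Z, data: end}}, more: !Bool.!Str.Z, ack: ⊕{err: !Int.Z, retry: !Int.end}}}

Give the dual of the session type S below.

?Unit = !Unit
  μZ = μZ  (binder kept)
    ⊕{more,ack,done} = &{more,ack,done}  (select→offer)
      • more:
        ⊕{stop,ack} = &{stop,ack}  (select→offer)
          • stop:
            !Int = ?Int
              ?Bool = !Bool
                Z self-dual
          • ack:
            !Int = ?Int
              !Str = ?Str
                Z self-dual
      • ack:
        !Bool = ?Bool
          ?Int = !Int
            ⊕{done,data,err} = &{done,data,err}  (select→offer)
              • done:
                end self-dual
              • data:
                Z self-dual
              • err:
                end self-dual
      • done:
        &{done,more,ack} = ⊕{done,more,ack}  (&→⊕)
          • done:
            ⊕{retry,stop,ok} = &{retry,stop,ok}  (select→offer)
              • retry:
                ⊕{stop,done,ok} = &{stop,done,ok}  (select→offer)
                  • stop:
                    Z self-dual
                  • done:
                    Z self-dual
                  • ok:
                    Z self-dual
              • stop:
                ⊕{retry,data,ok} = &{retry,data,ok}  (select→offer)
                  • retry:
                    Z self-dual
                  • data:
                    end self-dual
                  • ok:
                    Z self-dual
              • ok:
                &{ack,retry,data} = ⊕{ack,retry,data}  (&→⊕)
                  • ack:
                    end self-dual
                  • retry:
                    Z self-dual
                  • data:
                    end self-dual
          • more:
            !Bool = ?Bool
              !Str = ?Str
                Z self-dual
          • ack:
            ⊕{err,retry} = &{err,retry}  (select→offer)
              • err:
                !Int = ?Int
                  Z self-dual
              • retry:
                !Int = ?Int
                  end self-dual

!Unit.μZ.&{more: &{stop: ?Int.!Bool.Z, ack: ?Int.?Str.Z}, ack: ?Bool.!Int.&{done: end, data: Z, err: end}, done: ⊕{done: &{retry: &{stop: Z, done: Z, ok: Z}, stop: &{retry: Z, data: end, ok: Z}, ok: ⊕{ack: end, retry: Z, data: end}}, more: ?Bool.?Str.Z, ack: &{err: ?Int.Z, retry: ?Int.end}}}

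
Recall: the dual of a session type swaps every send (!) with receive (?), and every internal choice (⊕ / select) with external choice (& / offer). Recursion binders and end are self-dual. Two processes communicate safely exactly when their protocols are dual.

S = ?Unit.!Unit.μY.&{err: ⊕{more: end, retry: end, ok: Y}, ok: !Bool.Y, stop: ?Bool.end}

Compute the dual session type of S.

?Unit = !Unit
  !Unit = ?Unit
    μY = μY  (μ self-dual)
      &{err,ok,stop} = ⊕{err,ok,stop}  (external→internal)
        • err:
          ⊕{more,retry,ok} = &{more,retry,ok}  (internal→external)
            • more:
              dual(end) = end
            • retry:
              dual(end) = end
            • ok:
              dual(Y) = Y
        • ok:
          !Bool = ?Bool
            dual(Y) = Y
        • stop:
          ?Bool = !Bool
            dual(end) = end

!Unit.?Unit.μY.⊕{err: &{more: end, retry: end, ok: Y}, ok: ?Bool.Y, stop: !Bool.end}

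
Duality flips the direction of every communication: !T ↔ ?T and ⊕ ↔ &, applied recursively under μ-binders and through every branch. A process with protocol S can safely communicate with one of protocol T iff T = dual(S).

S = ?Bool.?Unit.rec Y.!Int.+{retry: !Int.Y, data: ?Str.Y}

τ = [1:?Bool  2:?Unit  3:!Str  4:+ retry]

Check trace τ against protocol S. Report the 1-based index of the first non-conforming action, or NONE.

3

step 1: ?Bool  ok  residual = ?Unit.rec Y.…
step 2: ?Unit  ok  residual = rec Y.…
step 3: got !Str, protocol expects !Int  ✗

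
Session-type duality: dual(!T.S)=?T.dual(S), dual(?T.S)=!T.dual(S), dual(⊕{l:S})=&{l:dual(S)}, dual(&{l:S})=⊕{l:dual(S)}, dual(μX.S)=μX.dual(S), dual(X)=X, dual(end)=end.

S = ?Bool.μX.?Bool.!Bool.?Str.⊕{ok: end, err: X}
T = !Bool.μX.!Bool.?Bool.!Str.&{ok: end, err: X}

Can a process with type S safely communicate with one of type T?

YES

?Bool vs !Bool  match
  μX vs μX  match (binder kept)
    ?Bool vs !Bool  match
      !Bool vs ?Bool  match
        ?Str vs !Str  match
          ⊕{ok,err} vs &{ok,err}  match label sets agree
            [ok]
              end vs end  match
            [err]
              X vs X  match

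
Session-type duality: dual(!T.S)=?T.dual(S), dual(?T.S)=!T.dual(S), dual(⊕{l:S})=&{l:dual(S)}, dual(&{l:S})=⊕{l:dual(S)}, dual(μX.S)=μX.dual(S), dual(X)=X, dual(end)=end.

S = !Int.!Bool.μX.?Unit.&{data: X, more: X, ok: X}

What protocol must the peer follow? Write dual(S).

?Int.?Bool.μX.!Unit.⊕{data: X, more: X, ok: X}

!Int ↦ ?Int
  !Bool ↦ ?Bool
    μX ↦ μX  (μ self-dual)
      ?Unit ↦ !Unit
        &{data,more,ok} ↦ ⊕{data,more,ok}  (external→internal)
          case data:
            X ↦ X
          case more:
            X ↦ X
          case ok:
            X ↦ X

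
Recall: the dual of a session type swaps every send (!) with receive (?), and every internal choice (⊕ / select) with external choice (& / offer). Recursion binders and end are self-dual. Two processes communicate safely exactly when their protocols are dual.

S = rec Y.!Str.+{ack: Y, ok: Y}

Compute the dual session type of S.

rec Y.?Str.&{ack: Y, ok: Y}

rec Y → rec Y  (rec unchanged)
  !Str → ?Str
    +{ack,ok} → &{ack,ok}  (select→offer)
      case ack:
        Y self-dual
      case ok:
        Y self-dual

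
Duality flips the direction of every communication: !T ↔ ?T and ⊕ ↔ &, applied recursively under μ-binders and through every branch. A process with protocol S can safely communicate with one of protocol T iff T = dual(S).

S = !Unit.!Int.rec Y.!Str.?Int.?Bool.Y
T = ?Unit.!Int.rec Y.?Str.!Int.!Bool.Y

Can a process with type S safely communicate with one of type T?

NO

!Unit | ?Unit  ✓
  !Int | !Int  ✗ same direction on both sides — not dual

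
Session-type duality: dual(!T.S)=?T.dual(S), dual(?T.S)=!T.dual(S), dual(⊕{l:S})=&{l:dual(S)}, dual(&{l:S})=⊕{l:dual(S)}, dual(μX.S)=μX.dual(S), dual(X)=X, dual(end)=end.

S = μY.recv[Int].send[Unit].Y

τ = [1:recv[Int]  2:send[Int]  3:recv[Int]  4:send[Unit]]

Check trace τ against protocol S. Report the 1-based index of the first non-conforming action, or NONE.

[1] recv[Int]  ok  cont: send[Unit].μY.…
[2] got send[Int], protocol expects send[Unit]  ✗

2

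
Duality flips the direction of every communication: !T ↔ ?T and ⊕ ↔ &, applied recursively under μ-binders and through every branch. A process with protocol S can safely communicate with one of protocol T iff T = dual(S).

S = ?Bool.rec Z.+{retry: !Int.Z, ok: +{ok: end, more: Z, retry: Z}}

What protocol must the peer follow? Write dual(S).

?Bool = !Bool
  rec Z = rec Z  (binder kept)
    +{retry,ok} = &{retry,ok}  (⊕→&)
      • retry:
        !Int = ?Int
          dual(Z) = Z
      • ok:
        +{ok,more,retry} = &{ok,more,retry}  (⊕→&)
          • ok:
            dual(end) = end
          • more:
            dual(Z) = Z
          • retry:
            dual(Z) = Z

!Bool.rec Z.&{retry: ?Int.Z, ok: &{ok: end, more: Z, retry: Z}}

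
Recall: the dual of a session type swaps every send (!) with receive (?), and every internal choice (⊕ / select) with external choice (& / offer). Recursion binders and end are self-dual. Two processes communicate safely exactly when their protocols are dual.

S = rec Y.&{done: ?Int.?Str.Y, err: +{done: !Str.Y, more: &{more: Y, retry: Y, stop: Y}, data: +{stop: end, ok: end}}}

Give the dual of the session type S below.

rec Y ↦ rec Y  (binder kept)
  &{done,err} ↦ +{done,err}  (external→internal)
    • done:
      ?Int ↦ !Int
        ?Str ↦ !Str
          Y self-dual
    • err:
      +{done,more,data} ↦ &{done,more,data}  (⊕→&)
        • done:
          !Str ↦ ?Str
            Y self-dual
        • more:
          &{more,retry,stop} ↦ +{more,retry,stop}  (external→internal)
            • more:
              Y self-dual
            • retry:
              Y self-dual
            • stop:
              Y self-dual
        • data:
          +{stop,ok} ↦ &{stop,ok}  (⊕→&)
            • stop:
              end self-dual
            • ok:
              end self-dual

rec Y.+{done: !Int.!Str.Y, err: &{done: ?Str.Y, more: +{more: Y, retry: Y, stop: Y}, data: &{stop: end, ok: end}}}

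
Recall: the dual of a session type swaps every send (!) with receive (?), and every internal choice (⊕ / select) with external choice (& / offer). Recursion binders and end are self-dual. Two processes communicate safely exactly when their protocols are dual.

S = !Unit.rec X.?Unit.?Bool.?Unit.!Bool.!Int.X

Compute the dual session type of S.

!Unit ↦ ?Unit
  rec X ↦ rec X  (μ self-dual)
    ?Unit ↦ !Unit
      ?Bool ↦ !Bool
        ?Unit ↦ !Unit
          !Bool ↦ ?Bool
            !Int ↦ ?Int
              dual(X) = X

?Unit.rec X.!Unit.!Bool.!Unit.?Bool.?Int.X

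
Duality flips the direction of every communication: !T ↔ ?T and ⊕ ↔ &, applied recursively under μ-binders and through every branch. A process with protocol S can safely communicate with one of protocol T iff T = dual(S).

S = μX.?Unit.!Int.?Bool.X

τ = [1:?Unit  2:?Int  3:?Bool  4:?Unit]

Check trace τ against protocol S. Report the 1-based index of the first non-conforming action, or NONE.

2

[1] ?Unit  ✓  now at !Int.?Bool.μX.…
[2] got ?Int, protocol expects !Int  ✗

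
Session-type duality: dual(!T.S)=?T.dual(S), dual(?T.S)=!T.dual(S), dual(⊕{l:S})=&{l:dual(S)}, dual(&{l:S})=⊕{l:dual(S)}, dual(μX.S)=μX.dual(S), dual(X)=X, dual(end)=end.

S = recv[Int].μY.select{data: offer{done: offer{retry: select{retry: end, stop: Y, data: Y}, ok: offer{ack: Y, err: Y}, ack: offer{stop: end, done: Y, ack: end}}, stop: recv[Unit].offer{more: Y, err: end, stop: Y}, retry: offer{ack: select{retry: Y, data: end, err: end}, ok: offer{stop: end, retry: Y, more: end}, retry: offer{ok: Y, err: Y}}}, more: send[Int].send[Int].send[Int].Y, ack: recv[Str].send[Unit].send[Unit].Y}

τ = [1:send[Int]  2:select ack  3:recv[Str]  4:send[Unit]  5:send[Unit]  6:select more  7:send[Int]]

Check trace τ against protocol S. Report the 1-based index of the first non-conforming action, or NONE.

1

@1 got send[Int], protocol expects recv[Int]  ✗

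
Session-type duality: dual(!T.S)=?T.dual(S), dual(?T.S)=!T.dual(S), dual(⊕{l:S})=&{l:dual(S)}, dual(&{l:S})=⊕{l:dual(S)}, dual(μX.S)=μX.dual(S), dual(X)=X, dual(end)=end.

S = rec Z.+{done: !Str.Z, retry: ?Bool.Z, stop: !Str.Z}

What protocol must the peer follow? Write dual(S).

rec Z = rec Z  (μ self-dual)
  +{done,retry,stop} = &{done,retry,stop}  (select→offer)
    • done:
      !Str = ?Str
        Z self-dual
    • retry:
      ?Bool = !Bool
        Z self-dual
    • stop:
      !Str = ?Str
        Z self-dual

rec Z.&{done: ?Str.Z, retry: !Bool.Z, stop: ?Str.Z}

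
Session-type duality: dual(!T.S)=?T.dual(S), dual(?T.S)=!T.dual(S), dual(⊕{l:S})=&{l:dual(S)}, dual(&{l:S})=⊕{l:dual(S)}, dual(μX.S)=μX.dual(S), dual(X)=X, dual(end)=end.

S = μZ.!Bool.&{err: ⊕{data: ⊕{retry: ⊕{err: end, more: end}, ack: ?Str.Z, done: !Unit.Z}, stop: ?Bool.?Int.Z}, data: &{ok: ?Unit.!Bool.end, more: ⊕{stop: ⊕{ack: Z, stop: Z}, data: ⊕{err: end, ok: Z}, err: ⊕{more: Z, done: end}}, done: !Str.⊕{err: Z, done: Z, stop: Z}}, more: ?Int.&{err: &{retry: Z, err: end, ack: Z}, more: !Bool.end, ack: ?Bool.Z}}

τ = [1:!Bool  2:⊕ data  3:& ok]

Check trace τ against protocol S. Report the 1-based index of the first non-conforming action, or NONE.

2

@1 !Bool  ok  residual = &{err: ⊕{data: ⊕{retry: ⊕{err: end, more: end}, ack: ?Str.μZ.…, done: !Unit.μZ.…}, stop: ?Bool.?Int.μZ.…}, data: &{ok: ?Unit.!Bool.end, more: ⊕{stop: ⊕{ack: μZ.…, stop: μZ.…}, data: ⊕{err: end, ok: μZ.…}, err: ⊕{more: μZ.…, done: end}}, done: !Str.⊕{err: μZ.…, done: μZ.…, stop: μZ.…}}, more: ?Int.&{err: &{retry: μZ.…, err: end, ack: μZ.…}, more: !Bool.end, ack: ?Bool.μZ.…}}
@2 got ⊕ data, protocol expects & err or & data or & more  ✗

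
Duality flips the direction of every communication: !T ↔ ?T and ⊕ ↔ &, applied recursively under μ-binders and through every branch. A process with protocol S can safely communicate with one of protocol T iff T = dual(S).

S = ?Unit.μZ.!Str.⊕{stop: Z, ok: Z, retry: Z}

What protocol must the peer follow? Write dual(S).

!Unit.μZ.?Str.&{stop: Z, ok: Z, retry: Z}

?Unit = !Unit
  μZ = μZ  (binder kept)
    !Str = ?Str
      ⊕{stop,ok,retry} = &{stop,ok,retry}  (internal→external)
        • stop:
          Z ↦ Z
        • ok:
          Z ↦ Z
        • retry:
          Z ↦ Z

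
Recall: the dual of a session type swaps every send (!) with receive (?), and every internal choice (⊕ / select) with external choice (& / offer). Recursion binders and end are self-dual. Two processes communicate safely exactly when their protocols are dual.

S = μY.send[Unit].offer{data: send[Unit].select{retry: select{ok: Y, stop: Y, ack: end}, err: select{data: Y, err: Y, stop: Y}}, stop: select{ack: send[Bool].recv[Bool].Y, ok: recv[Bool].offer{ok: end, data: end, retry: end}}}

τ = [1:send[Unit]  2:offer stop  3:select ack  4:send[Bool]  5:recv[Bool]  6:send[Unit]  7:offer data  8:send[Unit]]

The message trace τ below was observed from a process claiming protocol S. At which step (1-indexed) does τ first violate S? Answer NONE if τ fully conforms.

NONE

[1] send[Unit]  ✓  cont: offer{data: send[Unit].select{retry: select{ok: μY.…, stop: μY.…, ack: end}, err: select{data: μY.…, err: μY.…, stop: μY.…}}, stop: select{ack: send[Bool].recv[Bool].μY.…, ok: recv[Bool].offer{ok: end, data: end, retry: end}}}
[2] offer stop  ✓  cont: select{ack: send[Bool].recv[Bool].μY.…, ok: recv[Bool].offer{ok: end, data: end, retry: end}}
[3] select ack  ✓  cont: send[Bool].recv[Bool].μY.…
[4] send[Bool]  ✓  cont: recv[Bool].μY.…
[5] recv[Bool]  ✓  cont: μY.…
[6] send[Unit]  ✓  cont: offer{data: send[Unit].select{retry: select{ok: μY.…, stop: μY.…, ack: end}, err: select{data: μY.…, err: μY.…, stop: μY.…}}, stop: select{ack: send[Bool].recv[Bool].μY.…, ok: recv[Bool].offer{ok: end, data: end, retry: end}}}
[7] offer data  ✓  cont: send[Unit].select{retry: select{ok: μY.…, stop: μY.…, ack: end}, err: select{data: μY.…, err: μY.…, stop: μY.…}}
[8] send[Unit]  ✓  cont: select{retry: select{ok: μY.…, stop: μY.…, ack: end}, err: select{data: μY.…, err: μY.…, stop: μY.…}}
τ conforms to S (length 8)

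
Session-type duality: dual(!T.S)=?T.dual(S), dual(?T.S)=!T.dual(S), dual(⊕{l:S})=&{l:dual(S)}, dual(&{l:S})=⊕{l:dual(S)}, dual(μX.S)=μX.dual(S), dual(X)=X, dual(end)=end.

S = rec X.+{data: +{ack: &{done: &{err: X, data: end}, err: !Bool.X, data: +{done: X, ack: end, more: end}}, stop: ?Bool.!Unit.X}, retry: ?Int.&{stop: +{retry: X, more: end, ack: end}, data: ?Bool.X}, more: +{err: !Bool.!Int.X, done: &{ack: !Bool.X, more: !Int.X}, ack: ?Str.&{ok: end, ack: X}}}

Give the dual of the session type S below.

rec X.&{data: &{ack: +{done: +{err: X, data: end}, err: ?Bool.X, data: &{done: X, ack: end, more: end}}, stop: !Bool.?Unit.X}, retry: !Int.+{stop: &{retry: X, more: end, ack: end}, data: !Bool.X}, more: &{err: ?Bool.?Int.X, done: +{ack: ?Bool.X, more: ?Int.X}, ack: !Str.+{ok: end, ack: X}}}

rec X → rec X  (rec unchanged)
  +{data,retry,more} → &{data,retry,more}  (select→offer)
    [data]
      +{ack,stop} → &{ack,stop}  (select→offer)
        [ack]
          &{done,err,data} → +{done,err,data}  (external→internal)
            [done]
              &{err,data} → +{err,data}  (external→internal)
                [err]
                  X self-dual
                [data]
                  end self-dual
            [err]
              !Bool → ?Bool
                X self-dual
            [data]
              +{done,ack,more} → &{done,ack,more}  (select→offer)
                [done]
                  X self-dual
                [ack]
                  end self-dual
                [more]
                  end self-dual
        [stop]
          ?Bool → !Bool
            !Unit → ?Unit
              X self-dual
    [retry]
      ?Int → !Int
        &{stop,data} → +{stop,data}  (external→internal)
          [stop]
            +{retry,more,ack} → &{retry,more,ack}  (select→offer)
              [retry]
                X self-dual
              [more]
                end self-dual
              [ack]
                end self-dual
          [data]
            ?Bool → !Bool
              X self-dual
    [more]
      +{err,done,ack} → &{err,done,ack}  (select→offer)
        [err]
          !Bool → ?Bool
            !Int → ?Int
              X self-dual
        [done]
          &{ack,more} → +{ack,more}  (external→internal)
            [ack]
              !Bool → ?Bool
                X self-dual
            [more]
              !Int → ?Int
                X self-dual
        [ack]
          ?Str → !Str
            &{ok,ack} → +{ok,ack}  (external→internal)
              [ok]
                end self-dual
              [ack]
                X self-dual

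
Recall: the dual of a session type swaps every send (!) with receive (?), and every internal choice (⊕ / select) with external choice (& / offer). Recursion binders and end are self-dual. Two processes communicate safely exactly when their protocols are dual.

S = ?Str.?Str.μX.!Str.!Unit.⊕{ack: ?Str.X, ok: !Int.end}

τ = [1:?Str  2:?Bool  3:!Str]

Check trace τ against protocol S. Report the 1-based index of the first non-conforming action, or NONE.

step 1: ?Str  match  now at ?Str.μX.…
step 2: got ?Bool, protocol expects ?Str  ✗

2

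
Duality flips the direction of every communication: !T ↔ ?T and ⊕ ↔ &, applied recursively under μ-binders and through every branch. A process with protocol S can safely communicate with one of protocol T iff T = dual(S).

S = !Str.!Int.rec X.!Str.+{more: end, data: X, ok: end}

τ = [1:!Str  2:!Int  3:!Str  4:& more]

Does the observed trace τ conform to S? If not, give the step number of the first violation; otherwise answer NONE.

step 1: !Str  ✓  state: !Int.rec X.…
step 2: !Int  ✓  state: rec X.…
step 3: !Str  ✓  state: +{more: end, data: rec X.…, ok: end}
step 4: got & more, protocol expects + more or + data or + ok  ✗

4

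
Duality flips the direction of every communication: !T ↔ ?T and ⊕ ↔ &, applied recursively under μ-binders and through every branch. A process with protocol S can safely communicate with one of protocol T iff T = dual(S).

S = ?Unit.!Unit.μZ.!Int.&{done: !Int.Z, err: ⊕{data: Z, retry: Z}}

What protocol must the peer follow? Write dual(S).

!Unit.?Unit.μZ.?Int.⊕{done: ?Int.Z, err: &{data: Z, retry: Z}}

?Unit = !Unit
  !Unit = ?Unit
    μZ = μZ  (binder kept)
      !Int = ?Int
        &{done,err} = ⊕{done,err}  (offer→select)
          • done:
            !Int = ?Int
              Z self-dual
          • err:
            ⊕{data,retry} = &{data,retry}  (select→offer)
              • data:
                Z self-dual
              • retry:
                Z self-dual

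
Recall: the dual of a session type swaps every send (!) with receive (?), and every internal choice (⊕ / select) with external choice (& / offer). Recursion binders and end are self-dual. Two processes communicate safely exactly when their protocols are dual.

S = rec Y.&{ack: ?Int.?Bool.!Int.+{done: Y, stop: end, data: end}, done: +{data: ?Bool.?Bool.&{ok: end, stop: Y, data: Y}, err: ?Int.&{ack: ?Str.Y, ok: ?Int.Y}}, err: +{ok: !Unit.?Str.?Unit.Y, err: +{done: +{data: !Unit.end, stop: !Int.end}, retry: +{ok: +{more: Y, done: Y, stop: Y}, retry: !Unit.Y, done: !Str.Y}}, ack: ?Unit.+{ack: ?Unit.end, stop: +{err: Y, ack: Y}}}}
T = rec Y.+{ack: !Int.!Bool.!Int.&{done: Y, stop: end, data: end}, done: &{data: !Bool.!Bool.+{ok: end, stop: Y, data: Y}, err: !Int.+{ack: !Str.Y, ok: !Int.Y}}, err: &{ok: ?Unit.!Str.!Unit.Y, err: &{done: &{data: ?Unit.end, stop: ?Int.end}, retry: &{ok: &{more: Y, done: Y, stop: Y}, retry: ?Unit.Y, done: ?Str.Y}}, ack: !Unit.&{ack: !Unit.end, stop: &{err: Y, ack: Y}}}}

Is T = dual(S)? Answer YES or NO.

rec Y vs rec Y  ok (binder kept)
  &{ack,done,err} vs +{ack,done,err}  ok label sets agree
    • ack:
      ?Int vs !Int  ok
        ?Bool vs !Bool  ok
          !Int vs !Int  ✗ same direction on both sides — not dual

NO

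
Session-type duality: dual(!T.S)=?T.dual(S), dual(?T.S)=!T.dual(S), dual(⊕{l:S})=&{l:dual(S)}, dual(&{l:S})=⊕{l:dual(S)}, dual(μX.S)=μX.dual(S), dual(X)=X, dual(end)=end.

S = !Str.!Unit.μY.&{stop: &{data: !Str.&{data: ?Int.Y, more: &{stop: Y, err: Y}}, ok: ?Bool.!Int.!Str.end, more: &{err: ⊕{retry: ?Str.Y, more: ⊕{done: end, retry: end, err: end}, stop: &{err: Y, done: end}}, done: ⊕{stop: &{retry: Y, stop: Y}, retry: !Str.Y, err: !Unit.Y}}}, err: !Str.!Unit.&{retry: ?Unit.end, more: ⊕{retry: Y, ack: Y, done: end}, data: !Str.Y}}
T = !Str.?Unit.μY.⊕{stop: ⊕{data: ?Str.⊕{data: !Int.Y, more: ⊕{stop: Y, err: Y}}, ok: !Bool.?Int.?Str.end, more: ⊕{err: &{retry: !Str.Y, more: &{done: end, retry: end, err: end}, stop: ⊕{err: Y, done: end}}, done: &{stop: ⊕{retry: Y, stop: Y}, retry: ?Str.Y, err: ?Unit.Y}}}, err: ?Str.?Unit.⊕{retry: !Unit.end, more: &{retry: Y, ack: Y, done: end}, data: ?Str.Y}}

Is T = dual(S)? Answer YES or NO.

!Str vs !Str  ✗ same direction on both sides — not dual

NO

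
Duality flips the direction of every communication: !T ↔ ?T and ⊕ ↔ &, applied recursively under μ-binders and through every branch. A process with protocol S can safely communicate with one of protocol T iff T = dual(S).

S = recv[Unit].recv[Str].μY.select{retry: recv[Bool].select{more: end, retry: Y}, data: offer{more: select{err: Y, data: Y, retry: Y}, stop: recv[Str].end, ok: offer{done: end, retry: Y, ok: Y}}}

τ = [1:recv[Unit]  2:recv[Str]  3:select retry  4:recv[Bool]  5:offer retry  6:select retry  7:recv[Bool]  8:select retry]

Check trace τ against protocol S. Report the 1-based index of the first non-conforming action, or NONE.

[1] recv[Unit]  match  state: recv[Str].μY.…
[2] recv[Str]  match  state: μY.…
[3] select retry  match  state: recv[Bool].select{more: end, retry: μY.…}
[4] recv[Bool]  match  state: select{more: end, retry: μY.…}
[5] got offer retry, protocol expects select more or select retry  ✗

5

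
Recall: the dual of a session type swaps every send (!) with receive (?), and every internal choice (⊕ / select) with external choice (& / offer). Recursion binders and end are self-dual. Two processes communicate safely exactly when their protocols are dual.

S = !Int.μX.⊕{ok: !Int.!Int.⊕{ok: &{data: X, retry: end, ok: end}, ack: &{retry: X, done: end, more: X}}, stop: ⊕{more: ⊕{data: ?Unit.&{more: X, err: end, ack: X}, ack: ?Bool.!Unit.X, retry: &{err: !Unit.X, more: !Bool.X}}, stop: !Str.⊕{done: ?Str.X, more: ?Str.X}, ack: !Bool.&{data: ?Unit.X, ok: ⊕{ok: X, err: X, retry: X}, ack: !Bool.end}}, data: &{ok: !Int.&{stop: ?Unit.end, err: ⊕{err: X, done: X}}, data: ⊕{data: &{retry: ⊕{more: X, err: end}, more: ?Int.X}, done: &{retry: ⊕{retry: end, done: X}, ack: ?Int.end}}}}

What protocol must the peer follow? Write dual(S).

!Int ↦ ?Int
  μX ↦ μX  (rec unchanged)
    ⊕{ok,stop,data} ↦ &{ok,stop,data}  (internal→external)
      case ok:
        !Int ↦ ?Int
          !Int ↦ ?Int
            ⊕{ok,ack} ↦ &{ok,ack}  (internal→external)
              case ok:
                &{data,retry,ok} ↦ ⊕{data,retry,ok}  (&→⊕)
                  case data:
                    X self-dual
                  case retry:
                    end self-dual
                  case ok:
                    end self-dual
              case ack:
                &{retry,done,more} ↦ ⊕{retry,done,more}  (&→⊕)
                  case retry:
                    X self-dual
                  case done:
                    end self-dual
                  case more:
                    X self-dual
      case stop:
        ⊕{more,stop,ack} ↦ &{more,stop,ack}  (internal→external)
          case more:
            ⊕{data,ack,retry} ↦ &{data,ack,retry}  (internal→external)
              case data:
                ?Unit ↦ !Unit
                  &{more,err,ack} ↦ ⊕{more,err,ack}  (&→⊕)
                    case more:
                      X self-dual
                    case err:
                      end self-dual
                    case ack:
                      X self-dual
              case ack:
                ?Bool ↦ !Bool
                  !Unit ↦ ?Unit
                    X self-dual
              case retry:
                &{err,more} ↦ ⊕{err,more}  (&→⊕)
                  case err:
                    !Unit ↦ ?Unit
                      X self-dual
                  case more:
                    !Bool ↦ ?Bool
                      X self-dual
          case stop:
            !Str ↦ ?Str
              ⊕{done,more} ↦ &{done,more}  (internal→external)
                case done:
                  ?Str ↦ !Str
                    X self-dual
                case more:
                  ?Str ↦ !Str
                    X self-dual
          case ack:
            !Bool ↦ ?Bool
              &{data,ok,ack} ↦ ⊕{data,ok,ack}  (&→⊕)
                case data:
                  ?Unit ↦ !Unit
                    X self-dual
                case ok:
                  ⊕{ok,err,retry} ↦ &{ok,err,retry}  (internal→external)
                    case ok:
                      X self-dual
                    case err:
                      X self-dual
                    case retry:
                      X self-dual
                case ack:
                  !Bool ↦ ?Bool
                    end self-dual
      case data:
        &{ok,data} ↦ ⊕{ok,data}  (&→⊕)
          case ok:
            !Int ↦ ?Int
              &{stop,err} ↦ ⊕{stop,err}  (&→⊕)
                case stop:
                  ?Unit ↦ !Unit
                    end self-dual
                case err:
                  ⊕{err,done} ↦ &{err,done}  (internal→external)
                    case err:
                      X self-dual
                    case done:
                      X self-dual
          case data:
            ⊕{data,done} ↦ &{data,done}  (internal→external)
              case data:
                &{retry,more} ↦ ⊕{retry,more}  (&→⊕)
                  case retry:
                    ⊕{more,err} ↦ &{more,err}  (internal→external)
                      case more:
                        X self-dual
                      case err:
                        end self-dual
                  case more:
                    ?Int ↦ !Int
                      X self-dual
              case done:
                &{retry,ack} ↦ ⊕{retry,ack}  (&→⊕)
                  case retry:
                    ⊕{retry,done} ↦ &{retry,done}  (internal→external)
                      case retry:
                        end self-dual
                      case done:
                        X self-dual
                  case ack:
                    ?Int ↦ !Int
                      end self-dual

?Int.μX.&{ok: ?Int.?Int.&{ok: ⊕{data: X, retry: end, ok: end}, ack: ⊕{retry: X, done: end, more: X}}, stop: &{more: &{data: !Unit.⊕{more: X, err: end, ack: X}, ack: !Bool.?Unit.X, retry: ⊕{err: ?Unit.X, more: ?Bool.X}}, stop: ?Str.&{done: !Str.X, more: !Str.X}, ack: ?Bool.⊕{data: !Unit.X, ok: &{ok: X, err: X, retry: X}, ack: ?Bool.end}}, data: ⊕{ok: ?Int.⊕{stop: !Unit.end, err: &{err: X, done: X}}, data: &{data: ⊕{retry: &{more: X, err: end}, more: !Int.X}, done: ⊕{retry: &{retry: end, done: X}, ack: !Int.end}}}}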